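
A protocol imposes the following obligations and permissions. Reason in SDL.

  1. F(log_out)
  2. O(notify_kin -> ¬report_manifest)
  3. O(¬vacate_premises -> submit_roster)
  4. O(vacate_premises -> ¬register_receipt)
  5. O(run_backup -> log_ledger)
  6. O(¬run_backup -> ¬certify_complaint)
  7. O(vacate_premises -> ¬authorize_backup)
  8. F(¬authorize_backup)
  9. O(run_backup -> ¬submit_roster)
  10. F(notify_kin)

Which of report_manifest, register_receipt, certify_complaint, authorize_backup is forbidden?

Premise 8 is F(¬authorize_backup), i.e. O(authorize_backup).
Premise 7, O(vacate_premises -> ¬authorize_backup), contraposes to O(authorize_backup -> ¬vacate_premises); with O(authorize_backup) we get O(¬vacate_premises).
From O(¬vacate_premises) and premise 3, O(¬vacate_premises -> submit_roster), we obtain O(submit_roster).
The contrapositive of premise 9 (O(run_backup -> ¬submit_roster)) is O(submit_roster -> ¬run_backup), and O(submit_roster) is already established, so O(¬run_backup).
Applying K to premise 6 (O(¬run_backup -> ¬certify_complaint)) and O(¬run_backup) yields O(¬certify_complaint).
So O(¬certify_complaint) holds, i.e. certify_complaint is forbidden. None of the other listed options is forbidden under the premises.

certify_complaint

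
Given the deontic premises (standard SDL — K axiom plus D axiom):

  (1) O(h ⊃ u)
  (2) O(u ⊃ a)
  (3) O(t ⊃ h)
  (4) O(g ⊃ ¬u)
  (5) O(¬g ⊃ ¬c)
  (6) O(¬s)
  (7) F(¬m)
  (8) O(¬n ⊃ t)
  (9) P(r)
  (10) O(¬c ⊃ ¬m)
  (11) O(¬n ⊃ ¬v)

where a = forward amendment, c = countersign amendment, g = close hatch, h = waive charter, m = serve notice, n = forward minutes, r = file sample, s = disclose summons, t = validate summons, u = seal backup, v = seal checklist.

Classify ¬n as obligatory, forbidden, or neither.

Premise 7 is F(¬m), i.e. O(m).
The contrapositive of premise 10 (O(¬c ⊃ ¬m)) is O(m ⊃ c), and O(m) is already established, so O(c).
Premise 5 is O(¬g ⊃ ¬c); contrapositively O(c ⊃ g). Since O(c) holds, K gives O(g).
From O(g) and premise 4, O(g ⊃ ¬u), we obtain O(¬u).
Premise 1, O(h ⊃ u), contraposes to O(¬u ⊃ ¬h); with O(¬u) we get O(¬h).
The contrapositive of premise 3 (O(t ⊃ h)) is O(¬h ⊃ ¬t), and O(¬h) is already established, so O(¬t).
Premise 8, O(¬n ⊃ t), contraposes to O(¬t ⊃ n); with O(¬t) we get O(n).
Premises 2, 6, 9, 11 do not contribute to this derivation.
Thus O(n), which is F(¬n): ¬n is forbidden.

Forbidden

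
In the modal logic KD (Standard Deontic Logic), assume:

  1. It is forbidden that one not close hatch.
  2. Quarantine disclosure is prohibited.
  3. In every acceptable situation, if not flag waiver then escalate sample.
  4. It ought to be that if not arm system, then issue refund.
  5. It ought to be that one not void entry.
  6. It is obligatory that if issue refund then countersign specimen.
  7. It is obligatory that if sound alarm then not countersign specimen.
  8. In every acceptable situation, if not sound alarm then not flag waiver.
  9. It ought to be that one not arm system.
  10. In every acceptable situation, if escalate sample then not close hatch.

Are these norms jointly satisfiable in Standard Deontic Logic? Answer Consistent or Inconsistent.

Inconsistent

Premise 1 is F(¬close_hatch), i.e. O(close_hatch).
The contrapositive of premise 10 (O(escalate_sample → ¬close_hatch)) is O(close_hatch → ¬escalate_sample), and O(close_hatch) is already established, so O(¬escalate_sample).
Premise 3 is O(¬flag_waiver → escalate_sample); contrapositively O(¬escalate_sample → flag_waiver). Since O(¬escalate_sample) holds, K gives O(flag_waiver).
Premise 8 is O(¬sound_alarm → ¬flag_waiver); contrapositively O(flag_waiver → sound_alarm). Since O(flag_waiver) holds, K gives O(sound_alarm).
With premise 7, O(sound_alarm → ¬countersign_specimen), the K-axiom yields O(¬countersign_specimen).
The contrapositive of premise 6 (O(issue_refund → countersign_specimen)) is O(¬countersign_specimen → ¬issue_refund), and O(¬countersign_specimen) is already established, so O(¬issue_refund).
The contrapositive of premise 4 (O(¬arm_system → issue_refund)) is O(¬issue_refund → arm_system), and O(¬issue_refund) is already established, so O(arm_system).
Yet premise 9 states O(¬arm_system).
We now have both O(arm_system) and O(¬arm_system) — arm_system is simultaneously obligatory and forbidden, violating the D-axiom.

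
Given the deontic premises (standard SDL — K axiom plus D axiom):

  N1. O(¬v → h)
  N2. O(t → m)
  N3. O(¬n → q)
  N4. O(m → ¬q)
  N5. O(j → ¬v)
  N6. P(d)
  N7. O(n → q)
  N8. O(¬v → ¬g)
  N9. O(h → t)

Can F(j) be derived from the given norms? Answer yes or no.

By case analysis on ¬n: premise 3 gives O(¬n → q) and premise 7 gives O(n → q), so O(q) either way.
The contrapositive of premise 4 (O(m → ¬q)) is O(q → ¬m), and O(q) is already established, so O(¬m).
Premise 2 is O(t → m); contrapositively O(¬m → ¬t). Since O(¬m) holds, K gives O(¬t).
The contrapositive of premise 9 (O(h → t)) is O(¬t → ¬h), and O(¬t) is already established, so O(¬h).
The contrapositive of premise 1 (O(¬v → h)) is O(¬h → v), and O(¬h) is already established, so O(v).
Premise 5 is O(j → ¬v); contrapositively O(v → ¬j). Since O(v) holds, K gives O(¬j).
Premises 6, 8 do not contribute to this derivation.
So O(¬j) holds, i.e. F(j). The claim follows.

Yes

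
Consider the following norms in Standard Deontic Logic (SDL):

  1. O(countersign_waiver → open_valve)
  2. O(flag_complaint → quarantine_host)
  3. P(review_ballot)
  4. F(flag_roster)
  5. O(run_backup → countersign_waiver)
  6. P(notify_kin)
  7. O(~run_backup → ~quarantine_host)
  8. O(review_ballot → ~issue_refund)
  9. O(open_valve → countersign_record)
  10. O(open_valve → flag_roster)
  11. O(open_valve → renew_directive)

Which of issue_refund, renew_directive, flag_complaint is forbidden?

Premise 4, F(flag_roster), is equivalent to O(~flag_roster).
Premise 10 is O(open_valve → flag_roster); contrapositively O(~flag_roster → ~open_valve). Since O(~flag_roster) holds, K gives O(~open_valve).
Premise 1 is O(countersign_waiver → open_valve); contrapositively O(~open_valve → ~countersign_waiver). Since O(~open_valve) holds, K gives O(~countersign_waiver).
Premise 5 is O(run_backup → countersign_waiver); contrapositively O(~countersign_waiver → ~run_backup). Since O(~countersign_waiver) holds, K gives O(~run_backup).
Applying K to premise 7 (O(~run_backup → ~quarantine_host)) and O(~run_backup) yields O(~quarantine_host).
Premise 2 is O(flag_complaint → quarantine_host); contrapositively O(~quarantine_host → ~flag_complaint). Since O(~quarantine_host) holds, K gives O(~flag_complaint).
So O(~flag_complaint) holds, i.e. flag_complaint is forbidden. None of the other listed options is forbidden under the premises.

flag_complaint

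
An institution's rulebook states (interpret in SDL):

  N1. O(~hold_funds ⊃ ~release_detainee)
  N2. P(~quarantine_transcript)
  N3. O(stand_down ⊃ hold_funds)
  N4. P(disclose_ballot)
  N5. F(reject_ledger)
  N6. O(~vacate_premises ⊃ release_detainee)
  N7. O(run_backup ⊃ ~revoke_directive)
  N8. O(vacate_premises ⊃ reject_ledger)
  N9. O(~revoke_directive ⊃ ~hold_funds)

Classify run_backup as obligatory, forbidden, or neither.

F(reject_ledger) at premise 5 means O(~reject_ledger).
Premise 8 is O(vacate_premises ⊃ reject_ledger); contrapositively O(~reject_ledger ⊃ ~vacate_premises). Since O(~reject_ledger) holds, K gives O(~vacate_premises).
Applying K to premise 6 (O(~vacate_premises ⊃ release_detainee)) and O(~vacate_premises) yields O(release_detainee).
Premise 1, O(~hold_funds ⊃ ~release_detainee), contraposes to O(release_detainee ⊃ hold_funds); with O(release_detainee) we get O(hold_funds).
Premise 9 is O(~revoke_directive ⊃ ~hold_funds); contrapositively O(hold_funds ⊃ revoke_directive). Since O(hold_funds) holds, K gives O(revoke_directive).
The contrapositive of premise 7 (O(run_backup ⊃ ~revoke_directive)) is O(revoke_directive ⊃ ~run_backup), and O(revoke_directive) is already established, so O(~run_backup).
Premises 2, 3, 4 do not contribute to this derivation.
Thus O(~run_backup), which is F(run_backup): run_backup is forbidden.

Forbidden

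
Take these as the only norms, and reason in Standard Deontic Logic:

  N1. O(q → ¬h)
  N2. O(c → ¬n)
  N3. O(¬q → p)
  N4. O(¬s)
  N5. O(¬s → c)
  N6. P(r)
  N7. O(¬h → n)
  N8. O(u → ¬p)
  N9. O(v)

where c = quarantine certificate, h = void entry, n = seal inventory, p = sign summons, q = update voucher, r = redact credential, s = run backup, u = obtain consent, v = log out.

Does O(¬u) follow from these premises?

Yes

Premise 4 states O(¬s) outright.
Applying K to premise 5 (O(¬s → c)) and O(¬s) yields O(c).
With premise 2, O(c → ¬n), the K-axiom yields O(¬n).
The contrapositive of premise 7 (O(¬h → n)) is O(¬n → h), and O(¬n) is already established, so O(h).
The contrapositive of premise 1 (O(q → ¬h)) is O(h → ¬q), and O(h) is already established, so O(¬q).
With premise 3, O(¬q → p), the K-axiom yields O(p).
Premise 8 is O(u → ¬p); contrapositively O(p → ¬u). Since O(p) holds, K gives O(¬u).
Premises 6, 9 do not contribute to this derivation.
So O(¬u) follows.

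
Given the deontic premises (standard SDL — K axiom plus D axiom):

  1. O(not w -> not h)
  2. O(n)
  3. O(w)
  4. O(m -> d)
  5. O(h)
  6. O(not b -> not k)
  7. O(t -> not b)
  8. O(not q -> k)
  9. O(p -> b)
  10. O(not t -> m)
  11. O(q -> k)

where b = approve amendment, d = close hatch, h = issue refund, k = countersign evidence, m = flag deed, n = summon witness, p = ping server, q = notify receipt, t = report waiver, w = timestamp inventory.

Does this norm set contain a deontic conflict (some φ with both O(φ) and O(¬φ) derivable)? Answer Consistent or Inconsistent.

Premise 1 is O(not w -> not h), but O(not w) is not derivable from the premises, so it does not yield O(not h).
So O(not h) is not derivable, and the apparent clash with O(h) does not arise.
A world satisfying every obligation exists (e.g. b=true, d=true, h=true, k=true, m=true, n=true, p=false, q=false, t=false, w=true); no atom is both obligatory and forbidden, so the set is consistent.

Consistent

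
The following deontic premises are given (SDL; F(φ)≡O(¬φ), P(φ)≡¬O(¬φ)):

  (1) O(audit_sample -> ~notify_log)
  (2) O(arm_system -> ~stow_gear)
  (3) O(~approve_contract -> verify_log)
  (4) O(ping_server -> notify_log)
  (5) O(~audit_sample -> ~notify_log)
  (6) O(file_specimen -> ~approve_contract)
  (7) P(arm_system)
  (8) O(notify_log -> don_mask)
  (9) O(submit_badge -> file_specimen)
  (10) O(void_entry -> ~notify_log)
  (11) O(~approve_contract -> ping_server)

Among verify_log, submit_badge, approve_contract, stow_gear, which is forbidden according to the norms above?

Premises 1 and 5 are O(audit_sample -> ~notify_log) and O(~audit_sample -> ~notify_log); every ideal world satisfies audit_sample or ~audit_sample, so in either case ~notify_log holds — hence O(~notify_log).
Premise 4 is O(ping_server -> notify_log); contrapositively O(~notify_log -> ~ping_server). Since O(~notify_log) holds, K gives O(~ping_server).
Premise 11 is O(~approve_contract -> ping_server); contrapositively O(~ping_server -> approve_contract). Since O(~ping_server) holds, K gives O(approve_contract).
Premise 6 is O(file_specimen -> ~approve_contract); contrapositively O(approve_contract -> ~file_specimen). Since O(approve_contract) holds, K gives O(~file_specimen).
The contrapositive of premise 9 (O(submit_badge -> file_specimen)) is O(~file_specimen -> ~submit_badge), and O(~file_specimen) is already established, so O(~submit_badge).
So O(~submit_badge) holds, i.e. submit_badge is forbidden. None of the other listed options is forbidden under the premises.

submit_badge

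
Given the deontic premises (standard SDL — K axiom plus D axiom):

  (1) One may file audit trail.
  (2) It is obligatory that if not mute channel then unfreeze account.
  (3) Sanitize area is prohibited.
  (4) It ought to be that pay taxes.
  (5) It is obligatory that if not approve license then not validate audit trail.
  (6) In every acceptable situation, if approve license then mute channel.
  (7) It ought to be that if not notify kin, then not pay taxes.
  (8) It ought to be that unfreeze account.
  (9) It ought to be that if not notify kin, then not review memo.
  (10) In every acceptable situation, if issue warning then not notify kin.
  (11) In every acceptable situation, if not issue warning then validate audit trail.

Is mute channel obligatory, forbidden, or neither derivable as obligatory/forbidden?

Obligatory

From premise 4 we have O(pay_taxes).
Premise 7 is O(¬notify_kin → ¬pay_taxes); contrapositively O(pay_taxes → notify_kin). Since O(pay_taxes) holds, K gives O(notify_kin).
The contrapositive of premise 10 (O(issue_warning → ¬notify_kin)) is O(notify_kin → ¬issue_warning), and O(notify_kin) is already established, so O(¬issue_warning).
Premise 11 is O(¬issue_warning → validate_audit_trail); since O(¬issue_warning), deontic closure gives O(validate_audit_trail).
Premise 5 is O(¬approve_license → ¬validate_audit_trail); contrapositively O(validate_audit_trail → approve_license). Since O(validate_audit_trail) holds, K gives O(approve_license).
Applying K to premise 6 (O(approve_license → mute_channel)) and O(approve_license) yields O(mute_channel).
Premises 1, 2, 3, 8, 9 do not contribute to this derivation.
Hence mute_channel is obligatory.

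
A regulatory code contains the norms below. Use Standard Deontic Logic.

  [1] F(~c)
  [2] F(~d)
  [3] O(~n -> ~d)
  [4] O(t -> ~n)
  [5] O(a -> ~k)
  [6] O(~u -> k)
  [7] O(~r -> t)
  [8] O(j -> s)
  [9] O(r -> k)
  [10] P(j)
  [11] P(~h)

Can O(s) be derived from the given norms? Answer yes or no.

No

Premise 8 is O(j -> s), but O(j) is not derivable from the premises (the permission P(j) asserts only ~O(~j), not O(j)), so it does not yield O(s).
No other premise forces O(s). An ideal world satisfying every premise can still have s false, so O(s) is not derivable.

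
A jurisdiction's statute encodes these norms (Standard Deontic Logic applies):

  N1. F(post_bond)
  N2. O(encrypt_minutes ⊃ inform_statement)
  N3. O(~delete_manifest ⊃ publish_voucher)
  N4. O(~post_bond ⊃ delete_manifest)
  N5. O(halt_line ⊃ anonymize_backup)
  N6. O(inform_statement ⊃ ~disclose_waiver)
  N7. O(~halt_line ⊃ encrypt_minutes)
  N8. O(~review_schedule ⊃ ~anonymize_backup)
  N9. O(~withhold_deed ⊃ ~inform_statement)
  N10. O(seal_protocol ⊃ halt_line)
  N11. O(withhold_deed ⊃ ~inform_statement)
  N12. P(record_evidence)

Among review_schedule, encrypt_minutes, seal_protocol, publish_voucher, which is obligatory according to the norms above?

By case analysis on withhold_deed: premise 11 gives O(withhold_deed ⊃ ~inform_statement) and premise 9 gives O(~withhold_deed ⊃ ~inform_statement), so O(~inform_statement) either way.
Premise 2 is O(encrypt_minutes ⊃ inform_statement); contrapositively O(~inform_statement ⊃ ~encrypt_minutes). Since O(~inform_statement) holds, K gives O(~encrypt_minutes).
Premise 7, O(~halt_line ⊃ encrypt_minutes), contraposes to O(~encrypt_minutes ⊃ halt_line); with O(~encrypt_minutes) we get O(halt_line).
Applying K to premise 5 (O(halt_line ⊃ anonymize_backup)) and O(halt_line) yields O(anonymize_backup).
Premise 8, O(~review_schedule ⊃ ~anonymize_backup), contraposes to O(anonymize_backup ⊃ review_schedule); with O(anonymize_backup) we get O(review_schedule).
So O(review_schedule) holds — review_schedule is obligatory. None of the other listed options is made obligatory by any chain of premises.

review_schedule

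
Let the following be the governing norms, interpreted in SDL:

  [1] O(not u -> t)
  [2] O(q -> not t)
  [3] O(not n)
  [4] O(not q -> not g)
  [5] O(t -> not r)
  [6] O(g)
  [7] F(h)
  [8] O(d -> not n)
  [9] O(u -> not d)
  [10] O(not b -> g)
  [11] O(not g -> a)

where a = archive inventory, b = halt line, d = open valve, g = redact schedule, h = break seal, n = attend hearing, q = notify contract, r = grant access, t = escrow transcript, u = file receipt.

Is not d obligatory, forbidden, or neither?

Premise 6 states O(g) outright.
Premise 4, O(not q -> not g), contraposes to O(g -> q); with O(g) we get O(q).
Applying K to premise 2 (O(q -> not t)) and O(q) yields O(not t).
Premise 1, O(not u -> t), contraposes to O(not t -> u); with O(not t) we get O(u).
From O(u) and premise 9, O(u -> not d), we obtain O(not d).
Premises 3, 5, 7, 8, 10, 11 do not contribute to this derivation.
Hence not d is obligatory.

Obligatory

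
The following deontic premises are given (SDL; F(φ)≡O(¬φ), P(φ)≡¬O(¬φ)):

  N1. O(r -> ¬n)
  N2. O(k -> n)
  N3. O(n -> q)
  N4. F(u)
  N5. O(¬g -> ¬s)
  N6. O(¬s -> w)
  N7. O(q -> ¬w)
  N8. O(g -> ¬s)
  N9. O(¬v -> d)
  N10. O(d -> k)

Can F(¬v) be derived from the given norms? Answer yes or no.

By case analysis on ¬g: premise 5 gives O(¬g -> ¬s) and premise 8 gives O(g -> ¬s), so O(¬s) either way.
Premise 6 is O(¬s -> w); since O(¬s), deontic closure gives O(w).
Premise 7, O(q -> ¬w), contraposes to O(w -> ¬q); with O(w) we get O(¬q).
Premise 3 is O(n -> q); contrapositively O(¬q -> ¬n). Since O(¬q) holds, K gives O(¬n).
The contrapositive of premise 2 (O(k -> n)) is O(¬n -> ¬k), and O(¬n) is already established, so O(¬k).
Premise 10, O(d -> k), contraposes to O(¬k -> ¬d); with O(¬k) we get O(¬d).
Premise 9 is O(¬v -> d); contrapositively O(¬d -> v). Since O(¬d) holds, K gives O(v).
Premises 1, 4 do not contribute to this derivation.
So O(v) holds, i.e. F(¬v). The claim follows.

Yes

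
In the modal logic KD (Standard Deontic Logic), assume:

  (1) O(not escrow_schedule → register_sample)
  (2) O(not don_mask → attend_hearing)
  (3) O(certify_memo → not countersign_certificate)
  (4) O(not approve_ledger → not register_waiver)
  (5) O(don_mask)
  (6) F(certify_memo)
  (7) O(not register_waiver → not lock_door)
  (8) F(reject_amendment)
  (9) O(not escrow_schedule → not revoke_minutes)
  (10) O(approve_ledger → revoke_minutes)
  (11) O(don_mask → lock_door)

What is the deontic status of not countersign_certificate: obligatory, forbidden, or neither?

Premise 3 is O(certify_memo → not countersign_certificate), but O(certify_memo) is not derivable from the premises, so it does not yield O(not countersign_certificate).
No premise or chain of K-axiom applications forces O(not countersign_certificate), and none forces O(countersign_certificate). So not countersign_certificate is neither obligatory nor forbidden under these norms.

Neither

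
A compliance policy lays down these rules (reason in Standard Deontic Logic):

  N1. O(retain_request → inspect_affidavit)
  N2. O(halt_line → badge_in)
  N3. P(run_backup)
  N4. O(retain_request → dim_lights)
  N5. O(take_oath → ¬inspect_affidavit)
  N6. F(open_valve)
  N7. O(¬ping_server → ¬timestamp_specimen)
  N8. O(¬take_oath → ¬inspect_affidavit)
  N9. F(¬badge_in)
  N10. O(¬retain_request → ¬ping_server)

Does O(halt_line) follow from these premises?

No

Premise 2 is O(halt_line → badge_in); even if O(badge_in) held, inferring O(halt_line) would be affirming the consequent — invalid.
No other premise forces O(halt_line). An ideal world satisfying every premise can still have halt_line false, so O(halt_line) is not derivable.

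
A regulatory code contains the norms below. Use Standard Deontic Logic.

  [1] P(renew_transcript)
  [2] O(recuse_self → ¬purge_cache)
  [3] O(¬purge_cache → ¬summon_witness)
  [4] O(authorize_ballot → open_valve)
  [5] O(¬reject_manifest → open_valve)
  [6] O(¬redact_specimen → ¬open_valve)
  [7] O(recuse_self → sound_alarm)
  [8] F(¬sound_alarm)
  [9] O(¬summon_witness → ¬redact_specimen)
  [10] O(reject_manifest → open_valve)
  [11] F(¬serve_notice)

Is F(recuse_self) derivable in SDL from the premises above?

By case analysis on ¬reject_manifest: premise 5 gives O(¬reject_manifest → open_valve) and premise 10 gives O(reject_manifest → open_valve), so O(open_valve) either way.
Premise 6, O(¬redact_specimen → ¬open_valve), contraposes to O(open_valve → redact_specimen); with O(open_valve) we get O(redact_specimen).
Premise 9 is O(¬summon_witness → ¬redact_specimen); contrapositively O(redact_specimen → summon_witness). Since O(redact_specimen) holds, K gives O(summon_witness).
Premise 3 is O(¬purge_cache → ¬summon_witness); contrapositively O(summon_witness → purge_cache). Since O(summon_witness) holds, K gives O(purge_cache).
The contrapositive of premise 2 (O(recuse_self → ¬purge_cache)) is O(purge_cache → ¬recuse_self), and O(purge_cache) is already established, so O(¬recuse_self).
Premises 1, 4, 7, 8, 11 do not contribute to this derivation.
So O(¬recuse_self) holds, i.e. F(recuse_self). The claim follows.

Yes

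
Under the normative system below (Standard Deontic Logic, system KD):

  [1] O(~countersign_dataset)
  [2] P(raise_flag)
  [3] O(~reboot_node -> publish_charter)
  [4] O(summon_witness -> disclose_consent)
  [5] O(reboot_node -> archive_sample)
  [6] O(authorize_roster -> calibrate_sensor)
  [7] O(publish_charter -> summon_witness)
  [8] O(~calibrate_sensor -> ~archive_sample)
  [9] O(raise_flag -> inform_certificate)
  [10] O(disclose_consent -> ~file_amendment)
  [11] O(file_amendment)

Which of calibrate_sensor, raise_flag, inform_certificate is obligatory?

Premise 11 states O(file_amendment) outright.
Premise 10, O(disclose_consent -> ~file_amendment), contraposes to O(file_amendment -> ~disclose_consent); with O(file_amendment) we get O(~disclose_consent).
Premise 4, O(summon_witness -> disclose_consent), contraposes to O(~disclose_consent -> ~summon_witness); with O(~disclose_consent) we get O(~summon_witness).
The contrapositive of premise 7 (O(publish_charter -> summon_witness)) is O(~summon_witness -> ~publish_charter), and O(~summon_witness) is already established, so O(~publish_charter).
Premise 3, O(~reboot_node -> publish_charter), contraposes to O(~publish_charter -> reboot_node); with O(~publish_charter) we get O(reboot_node).
From O(reboot_node) and premise 5, O(reboot_node -> archive_sample), we obtain O(archive_sample).
Premise 8, O(~calibrate_sensor -> ~archive_sample), contraposes to O(archive_sample -> calibrate_sensor); with O(archive_sample) we get O(calibrate_sensor).
So O(calibrate_sensor) holds — calibrate_sensor is obligatory. None of the other listed options is made obligatory by any chain of premises.

calibrate_sensor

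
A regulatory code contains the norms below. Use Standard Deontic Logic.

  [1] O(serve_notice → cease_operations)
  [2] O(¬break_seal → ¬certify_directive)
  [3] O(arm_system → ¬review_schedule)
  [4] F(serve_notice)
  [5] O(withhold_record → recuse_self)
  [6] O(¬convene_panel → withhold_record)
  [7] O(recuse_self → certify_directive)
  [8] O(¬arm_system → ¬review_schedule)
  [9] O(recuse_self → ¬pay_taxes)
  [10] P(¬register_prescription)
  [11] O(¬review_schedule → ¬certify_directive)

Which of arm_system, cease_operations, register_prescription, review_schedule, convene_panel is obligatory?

Premises 8 and 3 cover both cases: O(¬arm_system → ¬review_schedule) and O(arm_system → ¬review_schedule). Since ¬arm_system ∨ arm_system is a tautology, O(¬review_schedule) follows.
With premise 11, O(¬review_schedule → ¬certify_directive), the K-axiom yields O(¬certify_directive).
Premise 7 is O(recuse_self → certify_directive); contrapositively O(¬certify_directive → ¬recuse_self). Since O(¬certify_directive) holds, K gives O(¬recuse_self).
Premise 5, O(withhold_record → recuse_self), contraposes to O(¬recuse_self → ¬withhold_record); with O(¬recuse_self) we get O(¬withhold_record).
The contrapositive of premise 6 (O(¬convene_panel → withhold_record)) is O(¬withhold_record → convene_panel), and O(¬withhold_record) is already established, so O(convene_panel).
So O(convene_panel) holds — convene_panel is obligatory. None of the other listed options is made obligatory by any chain of premises.

convene_panel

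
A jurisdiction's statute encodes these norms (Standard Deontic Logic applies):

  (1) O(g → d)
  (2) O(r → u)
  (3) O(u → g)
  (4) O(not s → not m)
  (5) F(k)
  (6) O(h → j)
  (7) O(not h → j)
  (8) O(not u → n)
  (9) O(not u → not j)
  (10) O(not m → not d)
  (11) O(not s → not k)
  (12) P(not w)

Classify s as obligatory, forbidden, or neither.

By case analysis on not h: premise 7 gives O(not h → j) and premise 6 gives O(h → j), so O(j) either way.
Premise 9 is O(not u → not j); contrapositively O(j → u). Since O(j) holds, K gives O(u).
Applying K to premise 3 (O(u → g)) and O(u) yields O(g).
Premise 1 is O(g → d); since O(g), deontic closure gives O(d).
The contrapositive of premise 10 (O(not m → not d)) is O(d → m), and O(d) is already established, so O(m).
Premise 4 is O(not s → not m); contrapositively O(m → s). Since O(m) holds, K gives O(s).
Premises 2, 5, 8, 11, 12 do not contribute to this derivation.
Hence s is obligatory.

Obligatory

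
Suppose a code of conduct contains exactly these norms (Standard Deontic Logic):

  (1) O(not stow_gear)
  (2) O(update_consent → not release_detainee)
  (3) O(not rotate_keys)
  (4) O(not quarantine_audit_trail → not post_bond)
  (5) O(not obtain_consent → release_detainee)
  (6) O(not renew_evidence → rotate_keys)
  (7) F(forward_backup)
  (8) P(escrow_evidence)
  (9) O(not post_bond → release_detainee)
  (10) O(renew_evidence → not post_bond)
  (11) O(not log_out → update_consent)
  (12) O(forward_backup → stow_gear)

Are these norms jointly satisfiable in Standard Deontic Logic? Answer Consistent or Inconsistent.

Premise 12 is O(forward_backup → stow_gear), but O(forward_backup) is not derivable from the premises, so it does not yield O(stow_gear).
So O(stow_gear) is not derivable, and the apparent clash with O(not stow_gear) does not arise.
A world satisfying every obligation exists (e.g. escrow_evidence=false, forward_backup=false, log_out=true, obtain_consent=false, post_bond=false, quarantine_audit_trail=false, release_detainee=true, renew_evidence=true, rotate_keys=false, stow_gear=false, update_consent=false); no atom is both obligatory and forbidden, so the set is consistent.

Consistent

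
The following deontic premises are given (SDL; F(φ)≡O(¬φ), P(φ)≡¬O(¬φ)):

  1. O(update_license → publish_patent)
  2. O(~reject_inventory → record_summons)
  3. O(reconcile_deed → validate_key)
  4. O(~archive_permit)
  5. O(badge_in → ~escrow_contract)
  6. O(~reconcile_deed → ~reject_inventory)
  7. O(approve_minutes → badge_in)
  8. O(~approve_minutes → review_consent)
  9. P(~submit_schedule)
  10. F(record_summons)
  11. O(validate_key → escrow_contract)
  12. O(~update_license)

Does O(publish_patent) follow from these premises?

No

Premise 1 is O(update_license → publish_patent), but O(update_license) is not derivable from the premises, so it does not yield O(publish_patent).
No other premise forces O(publish_patent). An ideal world satisfying every premise can still have publish_patent false, so O(publish_patent) is not derivable.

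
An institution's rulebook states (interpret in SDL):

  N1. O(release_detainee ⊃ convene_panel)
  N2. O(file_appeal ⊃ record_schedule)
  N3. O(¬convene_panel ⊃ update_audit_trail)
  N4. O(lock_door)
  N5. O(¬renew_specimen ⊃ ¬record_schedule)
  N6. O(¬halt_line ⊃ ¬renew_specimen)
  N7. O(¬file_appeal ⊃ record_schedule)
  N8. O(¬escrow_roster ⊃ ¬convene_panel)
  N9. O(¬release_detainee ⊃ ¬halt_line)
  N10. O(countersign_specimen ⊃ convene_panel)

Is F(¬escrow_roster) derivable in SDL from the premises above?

Yes

Premises 7 and 2 cover both cases: O(¬file_appeal ⊃ record_schedule) and O(file_appeal ⊃ record_schedule). Since ¬file_appeal ∨ file_appeal is a tautology, O(record_schedule) follows.
Premise 5 is O(¬renew_specimen ⊃ ¬record_schedule); contrapositively O(record_schedule ⊃ renew_specimen). Since O(record_schedule) holds, K gives O(renew_specimen).
Premise 6, O(¬halt_line ⊃ ¬renew_specimen), contraposes to O(renew_specimen ⊃ halt_line); with O(renew_specimen) we get O(halt_line).
The contrapositive of premise 9 (O(¬release_detainee ⊃ ¬halt_line)) is O(halt_line ⊃ release_detainee), and O(halt_line) is already established, so O(release_detainee).
From O(release_detainee) and premise 1, O(release_detainee ⊃ convene_panel), we obtain O(convene_panel).
Premise 8 is O(¬escrow_roster ⊃ ¬convene_panel); contrapositively O(convene_panel ⊃ escrow_roster). Since O(convene_panel) holds, K gives O(escrow_roster).
Premises 3, 4, 10 do not contribute to this derivation.
So O(escrow_roster) holds, i.e. F(¬escrow_roster). The claim follows.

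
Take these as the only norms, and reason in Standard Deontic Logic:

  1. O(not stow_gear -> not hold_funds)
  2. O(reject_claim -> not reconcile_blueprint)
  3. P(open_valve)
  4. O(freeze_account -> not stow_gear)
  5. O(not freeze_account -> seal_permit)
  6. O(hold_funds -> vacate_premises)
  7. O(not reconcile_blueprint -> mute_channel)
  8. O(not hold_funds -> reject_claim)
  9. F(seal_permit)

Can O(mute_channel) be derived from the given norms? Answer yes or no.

Premise 9 is F(seal_permit), i.e. O(not seal_permit).
Premise 5 is O(not freeze_account -> seal_permit); contrapositively O(not seal_permit -> freeze_account). Since O(not seal_permit) holds, K gives O(freeze_account).
Premise 4 is O(freeze_account -> not stow_gear); since O(freeze_account), deontic closure gives O(not stow_gear).
With premise 1, O(not stow_gear -> not hold_funds), the K-axiom yields O(not hold_funds).
With premise 8, O(not hold_funds -> reject_claim), the K-axiom yields O(reject_claim).
Applying K to premise 2 (O(reject_claim -> not reconcile_blueprint)) and O(reject_claim) yields O(not reconcile_blueprint).
Applying K to premise 7 (O(not reconcile_blueprint -> mute_channel)) and O(not reconcile_blueprint) yields O(mute_channel).
Premises 3, 6 do not contribute to this derivation.
So O(mute_channel) follows.

Yes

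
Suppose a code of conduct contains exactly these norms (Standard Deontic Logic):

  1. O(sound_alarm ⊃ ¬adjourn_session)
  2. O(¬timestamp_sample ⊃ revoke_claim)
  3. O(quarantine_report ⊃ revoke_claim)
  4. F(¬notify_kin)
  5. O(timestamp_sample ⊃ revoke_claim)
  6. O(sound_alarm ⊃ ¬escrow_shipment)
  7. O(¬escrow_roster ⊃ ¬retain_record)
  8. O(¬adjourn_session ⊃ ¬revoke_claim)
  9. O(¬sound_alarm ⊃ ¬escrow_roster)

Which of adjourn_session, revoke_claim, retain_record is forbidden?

retain_record

Premises 5 and 2 are O(timestamp_sample ⊃ revoke_claim) and O(¬timestamp_sample ⊃ revoke_claim); every ideal world satisfies timestamp_sample or ¬timestamp_sample, so in either case revoke_claim holds — hence O(revoke_claim).
The contrapositive of premise 8 (O(¬adjourn_session ⊃ ¬revoke_claim)) is O(revoke_claim ⊃ adjourn_session), and O(revoke_claim) is already established, so O(adjourn_session).
Premise 1, O(sound_alarm ⊃ ¬adjourn_session), contraposes to O(adjourn_session ⊃ ¬sound_alarm); with O(adjourn_session) we get O(¬sound_alarm).
With premise 9, O(¬sound_alarm ⊃ ¬escrow_roster), the K-axiom yields O(¬escrow_roster).
Premise 7 is O(¬escrow_roster ⊃ ¬retain_record); since O(¬escrow_roster), deontic closure gives O(¬retain_record).
So O(¬retain_record) holds, i.e. retain_record is forbidden. None of the other listed options is forbidden under the premises.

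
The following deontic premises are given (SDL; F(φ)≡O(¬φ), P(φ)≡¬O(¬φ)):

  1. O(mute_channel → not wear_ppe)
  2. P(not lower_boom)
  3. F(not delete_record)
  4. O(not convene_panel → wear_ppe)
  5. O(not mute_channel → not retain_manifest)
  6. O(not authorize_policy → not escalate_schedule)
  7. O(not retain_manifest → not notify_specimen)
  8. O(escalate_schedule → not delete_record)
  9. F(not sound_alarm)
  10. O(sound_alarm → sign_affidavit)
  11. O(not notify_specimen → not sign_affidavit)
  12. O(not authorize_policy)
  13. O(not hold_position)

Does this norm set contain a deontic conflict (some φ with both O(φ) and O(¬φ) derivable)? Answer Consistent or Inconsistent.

Consistent

Premise 8 is O(escalate_schedule → not delete_record), but O(escalate_schedule) is not derivable from the premises, so it does not yield O(not delete_record).
So O(not delete_record) is not derivable, and the apparent clash with O(delete_record) does not arise.
A world satisfying every obligation exists (e.g. authorize_policy=false, convene_panel=true, delete_record=true, escalate_schedule=false, hold_position=false, lower_boom=false, mute_channel=true, notify_specimen=true, retain_manifest=true, sign_affidavit=true, sound_alarm=true, wear_ppe=false); no atom is both obligatory and forbidden, so the set is consistent.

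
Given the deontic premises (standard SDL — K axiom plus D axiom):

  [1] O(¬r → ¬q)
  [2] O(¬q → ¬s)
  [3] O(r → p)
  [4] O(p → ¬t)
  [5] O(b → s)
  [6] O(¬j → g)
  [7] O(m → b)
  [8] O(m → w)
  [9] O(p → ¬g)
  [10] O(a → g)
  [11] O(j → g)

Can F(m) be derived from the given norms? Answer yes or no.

Yes

By case analysis on j: premise 11 gives O(j → g) and premise 6 gives O(¬j → g), so O(g) either way.
Premise 9, O(p → ¬g), contraposes to O(g → ¬p); with O(g) we get O(¬p).
The contrapositive of premise 3 (O(r → p)) is O(¬p → ¬r), and O(¬p) is already established, so O(¬r).
Premise 1 is O(¬r → ¬q); since O(¬r), deontic closure gives O(¬q).
Premise 2 is O(¬q → ¬s); since O(¬q), deontic closure gives O(¬s).
The contrapositive of premise 5 (O(b → s)) is O(¬s → ¬b), and O(¬s) is already established, so O(¬b).
Premise 7 is O(m → b); contrapositively O(¬b → ¬m). Since O(¬b) holds, K gives O(¬m).
Premises 4, 8, 10 do not contribute to this derivation.
So O(¬m) holds, i.e. F(m). The claim follows.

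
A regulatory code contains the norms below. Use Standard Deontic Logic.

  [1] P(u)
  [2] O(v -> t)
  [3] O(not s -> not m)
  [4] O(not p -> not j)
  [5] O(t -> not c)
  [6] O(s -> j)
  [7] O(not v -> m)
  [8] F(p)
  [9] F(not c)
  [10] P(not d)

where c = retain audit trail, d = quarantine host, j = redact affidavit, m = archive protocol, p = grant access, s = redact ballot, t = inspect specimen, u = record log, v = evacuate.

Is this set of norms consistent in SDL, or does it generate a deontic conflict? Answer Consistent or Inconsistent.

Inconsistent

Premise 9, F(not c), is equivalent to O(c).
Premise 5, O(t -> not c), contraposes to O(c -> not t); with O(c) we get O(not t).
The contrapositive of premise 2 (O(v -> t)) is O(not t -> not v), and O(not t) is already established, so O(not v).
Premise 7 is O(not v -> m); since O(not v), deontic closure gives O(m).
Premise 3 is O(not s -> not m); contrapositively O(m -> s). Since O(m) holds, K gives O(s).
From O(s) and premise 6, O(s -> j), we obtain O(j).
Premise 4, O(not p -> not j), contraposes to O(j -> p); with O(j) we get O(p).
Yet premise 8 is F(p), i.e. O(not p).
We now have both O(p) and O(not p) — p is simultaneously obligatory and forbidden, violating the D-axiom.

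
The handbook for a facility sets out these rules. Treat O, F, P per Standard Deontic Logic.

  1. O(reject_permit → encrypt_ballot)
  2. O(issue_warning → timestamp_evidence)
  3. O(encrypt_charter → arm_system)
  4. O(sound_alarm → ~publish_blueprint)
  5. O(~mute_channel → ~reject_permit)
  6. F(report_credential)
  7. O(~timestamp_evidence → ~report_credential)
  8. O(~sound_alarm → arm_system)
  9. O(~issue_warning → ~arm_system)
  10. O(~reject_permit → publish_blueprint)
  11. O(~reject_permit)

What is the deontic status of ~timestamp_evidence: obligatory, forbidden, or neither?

Premise 11 gives O(~reject_permit).
Premise 10 is O(~reject_permit → publish_blueprint); since O(~reject_permit), deontic closure gives O(publish_blueprint).
Premise 4, O(sound_alarm → ~publish_blueprint), contraposes to O(publish_blueprint → ~sound_alarm); with O(publish_blueprint) we get O(~sound_alarm).
Applying K to premise 8 (O(~sound_alarm → arm_system)) and O(~sound_alarm) yields O(arm_system).
Premise 9, O(~issue_warning → ~arm_system), contraposes to O(arm_system → issue_warning); with O(arm_system) we get O(issue_warning).
With premise 2, O(issue_warning → timestamp_evidence), the K-axiom yields O(timestamp_evidence).
Premises 1, 3, 5, 6, 7 do not contribute to this derivation.
Thus O(timestamp_evidence), which is F(~timestamp_evidence): ~timestamp_evidence is forbidden.

Forbidden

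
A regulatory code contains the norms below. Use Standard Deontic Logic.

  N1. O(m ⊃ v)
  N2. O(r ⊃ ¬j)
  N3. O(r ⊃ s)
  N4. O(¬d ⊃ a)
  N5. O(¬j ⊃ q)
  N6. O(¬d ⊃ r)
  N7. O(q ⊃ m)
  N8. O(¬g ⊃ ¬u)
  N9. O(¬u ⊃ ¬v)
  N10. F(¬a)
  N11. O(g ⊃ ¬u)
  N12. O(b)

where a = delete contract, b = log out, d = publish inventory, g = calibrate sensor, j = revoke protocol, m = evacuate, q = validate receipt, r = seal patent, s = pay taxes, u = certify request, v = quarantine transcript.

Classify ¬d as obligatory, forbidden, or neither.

By case analysis on g: premise 11 gives O(g ⊃ ¬u) and premise 8 gives O(¬g ⊃ ¬u), so O(¬u) either way.
Premise 9 is O(¬u ⊃ ¬v); since O(¬u), deontic closure gives O(¬v).
Premise 1 is O(m ⊃ v); contrapositively O(¬v ⊃ ¬m). Since O(¬v) holds, K gives O(¬m).
Premise 7 is O(q ⊃ m); contrapositively O(¬m ⊃ ¬q). Since O(¬m) holds, K gives O(¬q).
Premise 5, O(¬j ⊃ q), contraposes to O(¬q ⊃ j); with O(¬q) we get O(j).
The contrapositive of premise 2 (O(r ⊃ ¬j)) is O(j ⊃ ¬r), and O(j) is already established, so O(¬r).
Premise 6 is O(¬d ⊃ r); contrapositively O(¬r ⊃ d). Since O(¬r) holds, K gives O(d).
Premises 3, 4, 10, 12 do not contribute to this derivation.
Thus O(d), which is F(¬d): ¬d is forbidden.

Forbidden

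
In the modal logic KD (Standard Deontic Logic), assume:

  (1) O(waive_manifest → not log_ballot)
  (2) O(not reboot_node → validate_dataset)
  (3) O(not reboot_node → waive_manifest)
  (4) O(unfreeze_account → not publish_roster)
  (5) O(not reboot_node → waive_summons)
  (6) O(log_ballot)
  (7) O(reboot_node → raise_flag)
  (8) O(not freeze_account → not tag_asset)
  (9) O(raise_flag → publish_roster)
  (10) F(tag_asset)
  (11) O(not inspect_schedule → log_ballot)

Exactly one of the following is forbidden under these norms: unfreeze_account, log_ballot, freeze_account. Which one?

Premise 6 states O(log_ballot) outright.
Premise 1, O(waive_manifest → not log_ballot), contraposes to O(log_ballot → not waive_manifest); with O(log_ballot) we get O(not waive_manifest).
Premise 3 is O(not reboot_node → waive_manifest); contrapositively O(not waive_manifest → reboot_node). Since O(not waive_manifest) holds, K gives O(reboot_node).
From O(reboot_node) and premise 7, O(reboot_node → raise_flag), we obtain O(raise_flag).
Premise 9 is O(raise_flag → publish_roster); since O(raise_flag), deontic closure gives O(publish_roster).
The contrapositive of premise 4 (O(unfreeze_account → not publish_roster)) is O(publish_roster → not unfreeze_account), and O(publish_roster) is already established, so O(not unfreeze_account).
So O(not unfreeze_account) holds, i.e. unfreeze_account is forbidden. None of the other listed options is forbidden under the premises.

unfreeze_account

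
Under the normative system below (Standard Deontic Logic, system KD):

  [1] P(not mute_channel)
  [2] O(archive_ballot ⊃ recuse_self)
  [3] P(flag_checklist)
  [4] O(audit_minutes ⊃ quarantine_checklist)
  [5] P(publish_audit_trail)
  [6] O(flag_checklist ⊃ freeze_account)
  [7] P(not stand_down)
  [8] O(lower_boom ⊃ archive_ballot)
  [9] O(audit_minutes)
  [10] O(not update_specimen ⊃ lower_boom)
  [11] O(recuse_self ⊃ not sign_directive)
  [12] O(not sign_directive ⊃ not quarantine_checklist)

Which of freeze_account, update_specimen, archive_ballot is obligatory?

Premise 9 states O(audit_minutes) outright.
Premise 4 is O(audit_minutes ⊃ quarantine_checklist); since O(audit_minutes), deontic closure gives O(quarantine_checklist).
Premise 12 is O(not sign_directive ⊃ not quarantine_checklist); contrapositively O(quarantine_checklist ⊃ sign_directive). Since O(quarantine_checklist) holds, K gives O(sign_directive).
Premise 11, O(recuse_self ⊃ not sign_directive), contraposes to O(sign_directive ⊃ not recuse_self); with O(sign_directive) we get O(not recuse_self).
Premise 2, O(archive_ballot ⊃ recuse_self), contraposes to O(not recuse_self ⊃ not archive_ballot); with O(not recuse_self) we get O(not archive_ballot).
The contrapositive of premise 8 (O(lower_boom ⊃ archive_ballot)) is O(not archive_ballot ⊃ not lower_boom), and O(not archive_ballot) is already established, so O(not lower_boom).
Premise 10, O(not update_specimen ⊃ lower_boom), contraposes to O(not lower_boom ⊃ update_specimen); with O(not lower_boom) we get O(update_specimen).
So O(update_specimen) holds — update_specimen is obligatory. None of the other listed options is made obligatory by any chain of premises.

update_specimen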